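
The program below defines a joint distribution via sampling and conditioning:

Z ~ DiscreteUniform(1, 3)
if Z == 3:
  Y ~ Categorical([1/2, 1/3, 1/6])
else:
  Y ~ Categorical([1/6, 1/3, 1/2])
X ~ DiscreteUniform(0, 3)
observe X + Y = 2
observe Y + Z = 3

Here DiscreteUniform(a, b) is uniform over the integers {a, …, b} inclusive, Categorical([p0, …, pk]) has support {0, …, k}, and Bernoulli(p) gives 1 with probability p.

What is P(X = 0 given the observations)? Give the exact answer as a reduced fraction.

P(X = 0 | obs) = 3/8

Enumerate traces; 3 have nonzero weight after conditioning:
  (Z=1, Y=2, X=0) weight 1/24
  (Z=2, Y=1, X=1) weight 1/36
  (Z=3, Y=0, X=2) weight 1/24
Group by X:
  weight(X=0) = 1/24
  weight(X=1) = 1/36
  weight(X=2) = 1/24
Total weight = 1/24 + 1/36 + 1/24 = 1/9
P(X=0 | obs) = 1/24 / 1/9 = 3/8
P(X=1 | obs) = 1/36 / 1/9 = 1/4
P(X=2 | obs) = 1/24 / 1/9 = 3/8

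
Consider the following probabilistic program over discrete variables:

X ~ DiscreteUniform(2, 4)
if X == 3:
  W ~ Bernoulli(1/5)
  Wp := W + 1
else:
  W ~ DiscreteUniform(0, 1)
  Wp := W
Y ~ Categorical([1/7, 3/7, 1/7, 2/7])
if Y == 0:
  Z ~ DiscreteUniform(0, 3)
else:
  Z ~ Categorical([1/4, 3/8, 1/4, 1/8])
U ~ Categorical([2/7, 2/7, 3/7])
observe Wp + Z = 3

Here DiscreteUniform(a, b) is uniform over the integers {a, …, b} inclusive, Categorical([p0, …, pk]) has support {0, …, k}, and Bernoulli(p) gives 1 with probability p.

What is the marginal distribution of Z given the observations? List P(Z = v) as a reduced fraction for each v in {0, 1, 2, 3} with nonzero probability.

Enumerate traces; 72 have nonzero weight after conditioning:
  (X=2, W=0, Y=0, Z=3, U=0) weight 1/588
  (X=2, W=0, Y=0, Z=3, U=1) weight 1/588
  (X=2, W=0, Y=0, Z=3, U=2) weight 1/392
  (X=2, W=0, Y=1, Z=3, U=0) weight 1/392
  (X=2, W=0, Y=1, Z=3, U=1) weight 1/392
  (X=2, W=0, Y=1, Z=3, U=2) weight 3/784
  (X=2, W=0, Y=2, Z=3, U=0) weight 1/1176
  (X=2, W=0, Y=2, Z=3, U=1) weight 1/1176
  (X=2, W=1, Y=0, Z=2, U=0) weight 1/588
  (X=3, W=1, Y=0, Z=1, U=0) weight 1/1470
  … 62 more
Group by Z:
  weight(Z=1) = 1/42
  weight(Z=2) = 3/20
  weight(Z=3) = 1/21
Total weight = 1/42 + 3/20 + 1/21 = 31/140
P(Z=1 | obs) = 1/42 / 31/140 = 10/93
P(Z=2 | obs) = 3/20 / 31/140 = 21/31
P(Z=3 | obs) = 1/21 / 31/140 = 20/93

P(Z=1) = 10/93, P(Z=2) = 21/31, P(Z=3) = 20/93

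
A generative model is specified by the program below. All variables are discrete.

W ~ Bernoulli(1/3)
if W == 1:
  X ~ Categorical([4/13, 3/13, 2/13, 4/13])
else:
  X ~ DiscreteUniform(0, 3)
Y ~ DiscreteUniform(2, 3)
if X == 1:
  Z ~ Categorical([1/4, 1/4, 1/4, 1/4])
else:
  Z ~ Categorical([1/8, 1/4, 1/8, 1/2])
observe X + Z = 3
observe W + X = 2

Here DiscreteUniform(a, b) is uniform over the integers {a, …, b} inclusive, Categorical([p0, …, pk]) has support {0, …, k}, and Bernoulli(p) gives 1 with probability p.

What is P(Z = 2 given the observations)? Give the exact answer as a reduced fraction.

P(Z = 2 | obs) = 6/19

Enumerate traces; 4 have nonzero weight after conditioning:
  (W=0, X=2, Y=2, Z=1) weight 1/48
  (W=0, X=2, Y=3, Z=1) weight 1/48
  (W=1, X=1, Y=2, Z=2) weight 1/104
  (W=1, X=1, Y=3, Z=2) weight 1/104
Group by Z:
  weight(Z=1) = 1/24
  weight(Z=2) = 1/52
Total weight = 1/24 + 1/52 = 19/312
P(Z=1 | obs) = 1/24 / 19/312 = 13/19
P(Z=2 | obs) = 1/52 / 19/312 = 6/19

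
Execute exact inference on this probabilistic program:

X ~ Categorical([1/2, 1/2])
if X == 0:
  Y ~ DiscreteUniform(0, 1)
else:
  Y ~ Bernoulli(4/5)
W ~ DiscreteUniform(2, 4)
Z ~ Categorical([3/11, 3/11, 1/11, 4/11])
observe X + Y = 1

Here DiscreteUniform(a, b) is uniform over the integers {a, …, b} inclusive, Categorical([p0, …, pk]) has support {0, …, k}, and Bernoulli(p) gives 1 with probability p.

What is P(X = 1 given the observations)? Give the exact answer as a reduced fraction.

Enumerate traces; 24 have nonzero weight after conditioning:
  (X=0, Y=1, W=2, Z=0) weight 1/44
  (X=0, Y=1, W=2, Z=1) weight 1/44
  (X=0, Y=1, W=2, Z=2) weight 1/132
  (X=0, Y=1, W=2, Z=3) weight 1/33
  (X=0, Y=1, W=3, Z=0) weight 1/44
  (X=0, Y=1, W=3, Z=1) weight 1/44
  (X=0, Y=1, W=3, Z=2) weight 1/132
  (X=0, Y=1, W=3, Z=3) weight 1/33
  (X=1, Y=0, W=2, Z=0) weight 1/110
  … 15 more
Group by X:
  weight(X=0) = 1/4
  weight(X=1) = 1/10
Total weight = 1/4 + 1/10 = 7/20
P(X=0 | obs) = 1/4 / 7/20 = 5/7
P(X=1 | obs) = 1/10 / 7/20 = 2/7

P(X = 1 | obs) = 2/7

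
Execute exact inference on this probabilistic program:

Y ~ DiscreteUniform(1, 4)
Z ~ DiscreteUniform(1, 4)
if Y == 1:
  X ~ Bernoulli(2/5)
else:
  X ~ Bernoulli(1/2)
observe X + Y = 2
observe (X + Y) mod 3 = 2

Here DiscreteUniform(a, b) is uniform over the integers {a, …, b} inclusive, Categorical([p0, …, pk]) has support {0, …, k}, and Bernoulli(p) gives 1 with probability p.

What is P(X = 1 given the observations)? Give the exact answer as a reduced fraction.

P(X = 1 | obs) = 4/9

Enumerate traces; 8 have nonzero weight after conditioning:
  (Y=1, Z=1, X=1) weight 1/40
  (Y=1, Z=2, X=1) weight 1/40
  (Y=1, Z=3, X=1) weight 1/40
  (Y=1, Z=4, X=1) weight 1/40
  (Y=2, Z=1, X=0) weight 1/32
  (Y=2, Z=2, X=0) weight 1/32
  (Y=2, Z=3, X=0) weight 1/32
  (Y=2, Z=4, X=0) weight 1/32
Group by X:
  weight(X=0) = 1/8
  weight(X=1) = 1/10
Total weight = 1/8 + 1/10 = 9/40
P(X=0 | obs) = 1/8 / 9/40 = 5/9
P(X=1 | obs) = 1/10 / 9/40 = 4/9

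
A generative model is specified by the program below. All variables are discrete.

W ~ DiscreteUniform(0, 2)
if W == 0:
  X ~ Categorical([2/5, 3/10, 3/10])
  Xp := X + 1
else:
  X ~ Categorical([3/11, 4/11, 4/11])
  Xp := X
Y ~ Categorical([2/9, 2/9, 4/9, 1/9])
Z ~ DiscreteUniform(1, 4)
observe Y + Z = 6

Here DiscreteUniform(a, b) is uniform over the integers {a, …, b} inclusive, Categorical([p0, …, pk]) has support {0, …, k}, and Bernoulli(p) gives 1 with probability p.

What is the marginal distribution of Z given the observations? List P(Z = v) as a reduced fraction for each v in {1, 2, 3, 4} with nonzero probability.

P(Z=3) = 1/5, P(Z=4) = 4/5

Enumerate traces; 18 have nonzero weight after conditioning:
  (W=0, X=0, Y=2, Z=4) weight 2/135
  (W=0, X=0, Y=3, Z=3) weight 1/270
  (W=0, X=1, Y=2, Z=4) weight 1/90
  (W=0, X=1, Y=3, Z=3) weight 1/360
  (W=0, X=2, Y=2, Z=4) weight 1/90
  (W=0, X=2, Y=3, Z=3) weight 1/360
  (W=1, X=0, Y=2, Z=4) weight 1/99
  (W=1, X=0, Y=3, Z=3) weight 1/396
  … 10 more
Group by Z:
  weight(Z=3) = 1/36
  weight(Z=4) = 1/9
Total weight = 1/36 + 1/9 = 5/36
P(Z=3 | obs) = 1/36 / 5/36 = 1/5
P(Z=4 | obs) = 1/9 / 5/36 = 4/5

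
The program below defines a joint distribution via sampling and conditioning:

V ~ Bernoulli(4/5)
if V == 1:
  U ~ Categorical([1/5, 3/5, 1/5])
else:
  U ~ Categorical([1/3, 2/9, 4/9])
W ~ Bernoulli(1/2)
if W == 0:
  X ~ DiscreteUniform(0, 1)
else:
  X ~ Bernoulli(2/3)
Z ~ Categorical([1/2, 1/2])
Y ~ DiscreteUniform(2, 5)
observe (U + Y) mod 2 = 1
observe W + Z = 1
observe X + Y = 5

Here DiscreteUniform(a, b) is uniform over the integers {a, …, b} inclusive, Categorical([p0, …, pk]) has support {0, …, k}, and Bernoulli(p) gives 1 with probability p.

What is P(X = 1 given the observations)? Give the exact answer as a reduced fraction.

Enumerate traces; 12 have nonzero weight after conditioning:
  (V=0, U=0, W=0, X=0, Z=1, Y=5) weight 1/480
  (V=0, U=0, W=1, X=0, Z=0, Y=5) weight 1/720
  (V=0, U=1, W=0, X=1, Z=1, Y=4) weight 1/720
  (V=0, U=1, W=1, X=1, Z=0, Y=4) weight 1/540
  (V=0, U=2, W=0, X=0, Z=1, Y=5) weight 1/360
  (V=0, U=2, W=1, X=0, Z=0, Y=5) weight 1/540
  (V=1, U=0, W=0, X=0, Z=1, Y=5) weight 1/200
  (V=1, U=0, W=1, X=0, Z=0, Y=5) weight 1/300
  … 4 more
Group by X:
  weight(X=0) = 107/4320
  weight(X=1) = 413/10800
Total weight = 107/4320 + 413/10800 = 1361/21600
P(X=0 | obs) = 107/4320 / 1361/21600 = 535/1361
P(X=1 | obs) = 413/10800 / 1361/21600 = 826/1361

P(X = 1 | obs) = 826/1361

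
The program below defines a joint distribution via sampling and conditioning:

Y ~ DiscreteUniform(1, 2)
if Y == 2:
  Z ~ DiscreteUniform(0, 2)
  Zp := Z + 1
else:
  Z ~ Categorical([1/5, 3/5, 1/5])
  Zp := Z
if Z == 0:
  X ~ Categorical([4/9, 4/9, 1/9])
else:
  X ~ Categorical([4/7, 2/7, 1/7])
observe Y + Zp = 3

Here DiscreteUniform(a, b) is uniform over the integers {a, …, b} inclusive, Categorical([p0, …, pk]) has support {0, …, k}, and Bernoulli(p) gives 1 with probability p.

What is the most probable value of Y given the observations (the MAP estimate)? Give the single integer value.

Enumerate traces; 6 have nonzero weight after conditioning:
  (Y=1, Z=2, X=0) weight 2/35
  (Y=1, Z=2, X=1) weight 1/35
  (Y=1, Z=2, X=2) weight 1/70
  (Y=2, Z=0, X=0) weight 2/27
  (Y=2, Z=0, X=1) weight 2/27
  (Y=2, Z=0, X=2) weight 1/54
Group by Y:
  weight(Y=1) = 1/10
  weight(Y=2) = 1/6
Total weight = 1/10 + 1/6 = 4/15
P(Y=1 | obs) = 1/10 / 4/15 = 3/8
P(Y=2 | obs) = 1/6 / 4/15 = 5/8
argmax = 2

argmax_v P(Y = v | obs) = 2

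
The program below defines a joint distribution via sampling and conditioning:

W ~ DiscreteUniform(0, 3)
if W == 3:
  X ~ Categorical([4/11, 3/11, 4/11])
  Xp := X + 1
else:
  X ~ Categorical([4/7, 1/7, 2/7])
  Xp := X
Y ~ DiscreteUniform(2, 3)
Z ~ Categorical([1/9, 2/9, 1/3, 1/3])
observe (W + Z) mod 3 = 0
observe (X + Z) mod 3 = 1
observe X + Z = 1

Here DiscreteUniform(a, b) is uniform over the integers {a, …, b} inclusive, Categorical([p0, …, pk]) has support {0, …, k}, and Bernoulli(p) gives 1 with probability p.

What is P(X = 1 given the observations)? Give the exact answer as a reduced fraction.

Enumerate traces; 6 have nonzero weight after conditioning:
  (W=0, X=1, Y=2, Z=0) weight 1/504
  (W=0, X=1, Y=3, Z=0) weight 1/504
  (W=2, X=0, Y=2, Z=1) weight 1/63
  (W=2, X=0, Y=3, Z=1) weight 1/63
  (W=3, X=1, Y=2, Z=0) weight 1/264
  (W=3, X=1, Y=3, Z=0) weight 1/264
Group by X:
  weight(X=0) = 2/63
  weight(X=1) = 8/693
Total weight = 2/63 + 8/693 = 10/231
P(X=0 | obs) = 2/63 / 10/231 = 11/15
P(X=1 | obs) = 8/693 / 10/231 = 4/15

P(X = 1 | obs) = 4/15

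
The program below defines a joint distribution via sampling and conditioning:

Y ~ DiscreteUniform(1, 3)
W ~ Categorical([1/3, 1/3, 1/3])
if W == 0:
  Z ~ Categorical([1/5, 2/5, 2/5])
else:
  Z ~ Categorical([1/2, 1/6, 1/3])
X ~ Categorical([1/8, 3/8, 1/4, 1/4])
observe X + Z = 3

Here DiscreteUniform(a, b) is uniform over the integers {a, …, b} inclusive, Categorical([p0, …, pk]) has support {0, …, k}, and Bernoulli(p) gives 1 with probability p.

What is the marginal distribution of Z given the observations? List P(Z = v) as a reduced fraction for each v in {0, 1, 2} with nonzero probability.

Enumerate traces; 27 have nonzero weight after conditioning:
  (Y=1, W=0, Z=0, X=3) weight 1/180
  (Y=1, W=0, Z=1, X=2) weight 1/90
  (Y=1, W=0, Z=2, X=1) weight 1/60
  (Y=1, W=1, Z=0, X=3) weight 1/72
  (Y=1, W=1, Z=1, X=2) weight 1/216
  (Y=1, W=1, Z=2, X=1) weight 1/72
  (Y=1, W=2, Z=0, X=3) weight 1/72
  (Y=1, W=2, Z=1, X=2) weight 1/216
  … 19 more
Group by Z:
  weight(Z=0) = 1/10
  weight(Z=1) = 11/180
  weight(Z=2) = 2/15
Total weight = 1/10 + 11/180 + 2/15 = 53/180
P(Z=0 | obs) = 1/10 / 53/180 = 18/53
P(Z=1 | obs) = 11/180 / 53/180 = 11/53
P(Z=2 | obs) = 2/15 / 53/180 = 24/53

P(Z=0) = 18/53, P(Z=1) = 11/53, P(Z=2) = 24/53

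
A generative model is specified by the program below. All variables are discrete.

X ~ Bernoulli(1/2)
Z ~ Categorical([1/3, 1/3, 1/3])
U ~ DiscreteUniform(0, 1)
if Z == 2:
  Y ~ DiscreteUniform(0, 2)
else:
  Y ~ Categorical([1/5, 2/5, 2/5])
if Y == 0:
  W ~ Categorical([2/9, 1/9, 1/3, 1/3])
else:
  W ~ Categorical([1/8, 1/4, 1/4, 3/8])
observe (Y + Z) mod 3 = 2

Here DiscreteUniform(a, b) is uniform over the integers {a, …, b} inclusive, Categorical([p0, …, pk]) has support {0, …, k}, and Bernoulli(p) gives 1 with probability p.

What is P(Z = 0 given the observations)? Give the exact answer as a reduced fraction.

Enumerate traces; 48 have nonzero weight after conditioning:
  (X=0, Z=0, U=0, Y=2, W=0) weight 1/240
  (X=0, Z=0, U=0, Y=2, W=1) weight 1/120
  (X=0, Z=0, U=0, Y=2, W=2) weight 1/120
  (X=0, Z=0, U=0, Y=2, W=3) weight 1/80
  (X=0, Z=0, U=1, Y=2, W=0) weight 1/240
  (X=0, Z=0, U=1, Y=2, W=1) weight 1/120
  (X=0, Z=0, U=1, Y=2, W=2) weight 1/120
  (X=0, Z=0, U=1, Y=2, W=3) weight 1/80
  (X=0, Z=1, U=0, Y=1, W=0) weight 1/240
  (X=0, Z=2, U=0, Y=0, W=0) weight 1/162
  … 38 more
Group by Z:
  weight(Z=0) = 2/15
  weight(Z=1) = 2/15
  weight(Z=2) = 1/9
Total weight = 2/15 + 2/15 + 1/9 = 17/45
P(Z=0 | obs) = 2/15 / 17/45 = 6/17
P(Z=1 | obs) = 2/15 / 17/45 = 6/17
P(Z=2 | obs) = 1/9 / 17/45 = 5/17

P(Z = 0 | obs) = 6/17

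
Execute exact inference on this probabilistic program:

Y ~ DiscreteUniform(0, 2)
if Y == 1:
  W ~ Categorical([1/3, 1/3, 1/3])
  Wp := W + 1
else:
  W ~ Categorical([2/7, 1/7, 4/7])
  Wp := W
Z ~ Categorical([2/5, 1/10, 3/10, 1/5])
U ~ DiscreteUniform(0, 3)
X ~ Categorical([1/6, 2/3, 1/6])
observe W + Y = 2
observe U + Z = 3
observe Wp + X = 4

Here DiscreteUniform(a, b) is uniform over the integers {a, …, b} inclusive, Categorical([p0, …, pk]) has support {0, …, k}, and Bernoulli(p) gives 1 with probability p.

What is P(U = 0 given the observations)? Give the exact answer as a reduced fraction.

Enumerate traces; 8 have nonzero weight after conditioning:
  (Y=0, W=2, Z=0, U=3, X=2) weight 1/315
  (Y=0, W=2, Z=1, U=2, X=2) weight 1/1260
  (Y=0, W=2, Z=2, U=1, X=2) weight 1/420
  (Y=0, W=2, Z=3, U=0, X=2) weight 1/630
  (Y=1, W=1, Z=0, U=3, X=2) weight 1/540
  (Y=1, W=1, Z=1, U=2, X=2) weight 1/2160
  (Y=1, W=1, Z=2, U=1, X=2) weight 1/720
  (Y=1, W=1, Z=3, U=0, X=2) weight 1/1080
Group by U:
  weight(U=0) = 19/7560
  weight(U=1) = 19/5040
  weight(U=2) = 19/15120
  weight(U=3) = 19/3780
Total weight = 19/7560 + 19/5040 + 19/15120 + 19/3780 = 19/1512
P(U=0 | obs) = 19/7560 / 19/1512 = 1/5
P(U=1 | obs) = 19/5040 / 19/1512 = 3/10
P(U=2 | obs) = 19/15120 / 19/1512 = 1/10
P(U=3 | obs) = 19/3780 / 19/1512 = 2/5

P(U = 0 | obs) = 1/5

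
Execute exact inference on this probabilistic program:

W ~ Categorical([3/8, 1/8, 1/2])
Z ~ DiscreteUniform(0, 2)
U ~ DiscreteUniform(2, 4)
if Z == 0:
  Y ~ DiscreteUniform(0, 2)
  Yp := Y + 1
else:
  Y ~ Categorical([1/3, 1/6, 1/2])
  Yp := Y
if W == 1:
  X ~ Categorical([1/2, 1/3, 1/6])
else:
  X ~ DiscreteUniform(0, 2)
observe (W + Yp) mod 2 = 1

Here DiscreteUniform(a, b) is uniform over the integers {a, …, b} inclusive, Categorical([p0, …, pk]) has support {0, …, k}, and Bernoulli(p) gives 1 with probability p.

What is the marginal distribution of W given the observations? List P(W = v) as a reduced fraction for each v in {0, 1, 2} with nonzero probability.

Enumerate traces; 117 have nonzero weight after conditioning:
  (W=0, Z=0, U=2, Y=0, X=0) weight 1/216
  (W=0, Z=0, U=2, Y=0, X=1) weight 1/216
  (W=0, Z=0, U=2, Y=0, X=2) weight 1/216
  (W=0, Z=0, U=2, Y=2, X=0) weight 1/216
  (W=0, Z=0, U=2, Y=2, X=1) weight 1/216
  (W=0, Z=0, U=2, Y=2, X=2) weight 1/216
  (W=0, Z=0, U=3, Y=0, X=0) weight 1/216
  (W=0, Z=0, U=3, Y=0, X=1) weight 1/216
  (W=1, Z=0, U=2, Y=1, X=0) weight 1/432
  (W=2, Z=0, U=2, Y=0, X=0) weight 1/162
  … 107 more
Group by W:
  weight(W=0) = 1/8
  weight(W=1) = 1/12
  weight(W=2) = 1/6
Total weight = 1/8 + 1/12 + 1/6 = 3/8
P(W=0 | obs) = 1/8 / 3/8 = 1/3
P(W=1 | obs) = 1/12 / 3/8 = 2/9
P(W=2 | obs) = 1/6 / 3/8 = 4/9

P(W=0) = 1/3, P(W=1) = 2/9, P(W=2) = 4/9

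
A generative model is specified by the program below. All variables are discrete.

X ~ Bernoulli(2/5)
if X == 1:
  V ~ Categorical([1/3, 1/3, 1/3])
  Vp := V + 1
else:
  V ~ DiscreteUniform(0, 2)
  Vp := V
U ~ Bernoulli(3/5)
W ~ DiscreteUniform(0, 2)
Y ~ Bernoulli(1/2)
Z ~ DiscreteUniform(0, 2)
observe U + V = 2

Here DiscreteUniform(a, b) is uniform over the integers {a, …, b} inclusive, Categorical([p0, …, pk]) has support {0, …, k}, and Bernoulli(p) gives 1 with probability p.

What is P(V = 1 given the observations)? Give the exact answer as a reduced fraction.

P(V = 1 | obs) = 3/5

Enumerate traces; 72 have nonzero weight after conditioning:
  (X=0, V=1, U=1, W=0, Y=0, Z=0) weight 1/150
  (X=0, V=1, U=1, W=0, Y=0, Z=1) weight 1/150
  (X=0, V=1, U=1, W=0, Y=0, Z=2) weight 1/150
  (X=0, V=1, U=1, W=0, Y=1, Z=0) weight 1/150
  (X=0, V=1, U=1, W=0, Y=1, Z=1) weight 1/150
  (X=0, V=1, U=1, W=0, Y=1, Z=2) weight 1/150
  (X=0, V=1, U=1, W=1, Y=0, Z=0) weight 1/150
  (X=0, V=1, U=1, W=1, Y=0, Z=1) weight 1/150
  (X=0, V=2, U=0, W=0, Y=0, Z=0) weight 1/225
  … 63 more
Group by V:
  weight(V=1) = 1/5
  weight(V=2) = 2/15
Total weight = 1/5 + 2/15 = 1/3
P(V=1 | obs) = 1/5 / 1/3 = 3/5
P(V=2 | obs) = 2/15 / 1/3 = 2/5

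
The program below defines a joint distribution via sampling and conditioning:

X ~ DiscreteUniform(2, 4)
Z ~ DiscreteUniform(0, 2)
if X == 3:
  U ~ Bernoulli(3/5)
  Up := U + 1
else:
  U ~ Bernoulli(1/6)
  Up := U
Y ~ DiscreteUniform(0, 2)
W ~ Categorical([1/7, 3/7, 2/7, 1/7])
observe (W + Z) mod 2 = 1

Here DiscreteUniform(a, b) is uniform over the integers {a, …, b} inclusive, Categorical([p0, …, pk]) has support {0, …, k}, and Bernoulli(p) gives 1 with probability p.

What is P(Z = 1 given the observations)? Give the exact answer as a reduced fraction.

Enumerate traces; 108 have nonzero weight after conditioning:
  (X=2, Z=0, U=0, Y=0, W=1) weight 5/378
  (X=2, Z=0, U=0, Y=0, W=3) weight 5/1134
  (X=2, Z=0, U=0, Y=1, W=1) weight 5/378
  (X=2, Z=0, U=0, Y=1, W=3) weight 5/1134
  (X=2, Z=0, U=0, Y=2, W=1) weight 5/378
  (X=2, Z=0, U=0, Y=2, W=3) weight 5/1134
  (X=2, Z=0, U=1, Y=0, W=1) weight 1/378
  (X=2, Z=0, U=1, Y=0, W=3) weight 1/1134
  (X=2, Z=1, U=0, Y=0, W=0) weight 5/1134
  (X=2, Z=2, U=0, Y=0, W=1) weight 5/378
  … 98 more
Group by Z:
  weight(Z=0) = 4/21
  weight(Z=1) = 1/7
  weight(Z=2) = 4/21
Total weight = 4/21 + 1/7 + 4/21 = 11/21
P(Z=0 | obs) = 4/21 / 11/21 = 4/11
P(Z=1 | obs) = 1/7 / 11/21 = 3/11
P(Z=2 | obs) = 4/21 / 11/21 = 4/11

P(Z = 1 | obs) = 3/11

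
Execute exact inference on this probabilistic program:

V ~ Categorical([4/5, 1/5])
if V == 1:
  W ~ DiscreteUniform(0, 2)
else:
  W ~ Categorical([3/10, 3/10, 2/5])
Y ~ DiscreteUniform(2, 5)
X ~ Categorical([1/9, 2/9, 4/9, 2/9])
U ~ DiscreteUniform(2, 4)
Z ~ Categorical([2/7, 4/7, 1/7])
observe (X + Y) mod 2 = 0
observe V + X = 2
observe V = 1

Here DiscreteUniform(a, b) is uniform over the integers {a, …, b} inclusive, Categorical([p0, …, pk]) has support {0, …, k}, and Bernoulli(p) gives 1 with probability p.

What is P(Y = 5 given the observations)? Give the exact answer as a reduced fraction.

Enumerate traces; 54 have nonzero weight after conditioning:
  (V=1, W=0, Y=3, X=1, U=2, Z=0) weight 1/2835
  (V=1, W=0, Y=3, X=1, U=2, Z=1) weight 2/2835
  (V=1, W=0, Y=3, X=1, U=2, Z=2) weight 1/5670
  (V=1, W=0, Y=3, X=1, U=3, Z=0) weight 1/2835
  (V=1, W=0, Y=3, X=1, U=3, Z=1) weight 2/2835
  (V=1, W=0, Y=3, X=1, U=3, Z=2) weight 1/5670
  (V=1, W=0, Y=3, X=1, U=4, Z=0) weight 1/2835
  (V=1, W=0, Y=3, X=1, U=4, Z=1) weight 2/2835
  (V=1, W=0, Y=5, X=1, U=2, Z=0) weight 1/2835
  … 45 more
Group by Y:
  weight(Y=3) = 1/90
  weight(Y=5) = 1/90
Total weight = 1/90 + 1/90 = 1/45
P(Y=3 | obs) = 1/90 / 1/45 = 1/2
P(Y=5 | obs) = 1/90 / 1/45 = 1/2

P(Y = 5 | obs) = 1/2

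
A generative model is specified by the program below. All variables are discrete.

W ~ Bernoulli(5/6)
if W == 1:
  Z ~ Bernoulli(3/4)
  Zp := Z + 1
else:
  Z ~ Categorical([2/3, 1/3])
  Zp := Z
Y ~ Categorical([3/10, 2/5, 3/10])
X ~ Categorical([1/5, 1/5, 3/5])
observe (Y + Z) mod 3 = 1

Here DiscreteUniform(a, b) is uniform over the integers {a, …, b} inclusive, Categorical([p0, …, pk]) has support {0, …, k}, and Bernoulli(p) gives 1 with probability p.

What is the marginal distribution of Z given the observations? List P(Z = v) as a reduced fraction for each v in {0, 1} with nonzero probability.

Enumerate traces; 12 have nonzero weight after conditioning:
  (W=0, Z=0, Y=1, X=0) weight 2/225
  (W=0, Z=0, Y=1, X=1) weight 2/225
  (W=0, Z=0, Y=1, X=2) weight 2/75
  (W=0, Z=1, Y=0, X=0) weight 1/300
  (W=0, Z=1, Y=0, X=1) weight 1/300
  (W=0, Z=1, Y=0, X=2) weight 1/100
  (W=1, Z=0, Y=1, X=0) weight 1/60
  (W=1, Z=0, Y=1, X=1) weight 1/60
  … 4 more
Group by Z:
  weight(Z=0) = 23/180
  weight(Z=1) = 49/240
Total weight = 23/180 + 49/240 = 239/720
P(Z=0 | obs) = 23/180 / 239/720 = 92/239
P(Z=1 | obs) = 49/240 / 239/720 = 147/239

P(Z=0) = 92/239, P(Z=1) = 147/239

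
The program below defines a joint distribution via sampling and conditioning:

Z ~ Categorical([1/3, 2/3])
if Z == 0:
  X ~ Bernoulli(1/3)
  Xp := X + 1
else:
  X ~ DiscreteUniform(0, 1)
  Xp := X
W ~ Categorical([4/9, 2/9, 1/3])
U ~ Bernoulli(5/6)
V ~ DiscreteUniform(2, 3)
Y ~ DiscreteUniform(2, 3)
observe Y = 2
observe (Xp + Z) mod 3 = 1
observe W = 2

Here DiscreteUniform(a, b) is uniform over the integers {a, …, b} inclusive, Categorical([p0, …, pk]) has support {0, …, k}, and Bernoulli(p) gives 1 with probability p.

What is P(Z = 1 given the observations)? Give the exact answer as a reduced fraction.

P(Z = 1 | obs) = 3/5

Enumerate traces; 8 have nonzero weight after conditioning:
  (Z=0, X=0, W=2, U=0, V=2, Y=2) weight 1/324
  (Z=0, X=0, W=2, U=0, V=3, Y=2) weight 1/324
  (Z=0, X=0, W=2, U=1, V=2, Y=2) weight 5/324
  (Z=0, X=0, W=2, U=1, V=3, Y=2) weight 5/324
  (Z=1, X=0, W=2, U=0, V=2, Y=2) weight 1/216
  (Z=1, X=0, W=2, U=0, V=3, Y=2) weight 1/216
  (Z=1, X=0, W=2, U=1, V=2, Y=2) weight 5/216
  (Z=1, X=0, W=2, U=1, V=3, Y=2) weight 5/216
Group by Z:
  weight(Z=0) = 1/27
  weight(Z=1) = 1/18
Total weight = 1/27 + 1/18 = 5/54
P(Z=0 | obs) = 1/27 / 5/54 = 2/5
P(Z=1 | obs) = 1/18 / 5/54 = 3/5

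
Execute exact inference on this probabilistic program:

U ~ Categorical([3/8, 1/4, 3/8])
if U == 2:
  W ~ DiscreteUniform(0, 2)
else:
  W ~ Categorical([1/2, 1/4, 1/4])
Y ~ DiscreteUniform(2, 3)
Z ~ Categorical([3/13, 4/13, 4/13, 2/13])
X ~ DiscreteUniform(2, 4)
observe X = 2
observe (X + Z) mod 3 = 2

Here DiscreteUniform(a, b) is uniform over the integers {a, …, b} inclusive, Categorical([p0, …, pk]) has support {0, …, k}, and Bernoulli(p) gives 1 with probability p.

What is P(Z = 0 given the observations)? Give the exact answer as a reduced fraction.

Enumerate traces; 36 have nonzero weight after conditioning:
  (U=0, W=0, Y=2, Z=0, X=2) weight 3/416
  (U=0, W=0, Y=2, Z=3, X=2) weight 1/208
  (U=0, W=0, Y=3, Z=0, X=2) weight 3/416
  (U=0, W=0, Y=3, Z=3, X=2) weight 1/208
  (U=0, W=1, Y=2, Z=0, X=2) weight 3/832
  (U=0, W=1, Y=2, Z=3, X=2) weight 1/416
  (U=0, W=1, Y=3, Z=0, X=2) weight 3/832
  (U=0, W=1, Y=3, Z=3, X=2) weight 1/416
  … 28 more
Group by Z:
  weight(Z=0) = 1/13
  weight(Z=3) = 2/39
Total weight = 1/13 + 2/39 = 5/39
P(Z=0 | obs) = 1/13 / 5/39 = 3/5
P(Z=3 | obs) = 2/39 / 5/39 = 2/5

P(Z = 0 | obs) = 3/5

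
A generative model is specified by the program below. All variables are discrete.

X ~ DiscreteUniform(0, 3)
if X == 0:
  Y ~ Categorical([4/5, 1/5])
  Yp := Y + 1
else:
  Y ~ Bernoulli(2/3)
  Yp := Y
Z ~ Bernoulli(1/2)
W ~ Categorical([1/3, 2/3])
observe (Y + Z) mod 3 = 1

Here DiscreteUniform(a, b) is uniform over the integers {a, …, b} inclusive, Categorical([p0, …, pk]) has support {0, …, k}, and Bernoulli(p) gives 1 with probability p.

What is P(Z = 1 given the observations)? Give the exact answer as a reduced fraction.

Enumerate traces; 16 have nonzero weight after conditioning:
  (X=0, Y=0, Z=1, W=0) weight 1/30
  (X=0, Y=0, Z=1, W=1) weight 1/15
  (X=0, Y=1, Z=0, W=0) weight 1/120
  (X=0, Y=1, Z=0, W=1) weight 1/60
  (X=1, Y=0, Z=1, W=0) weight 1/72
  (X=1, Y=0, Z=1, W=1) weight 1/36
  (X=1, Y=1, Z=0, W=0) weight 1/36
  (X=1, Y=1, Z=0, W=1) weight 1/18
  … 8 more
Group by Z:
  weight(Z=0) = 11/40
  weight(Z=1) = 9/40
Total weight = 11/40 + 9/40 = 1/2
P(Z=0 | obs) = 11/40 / 1/2 = 11/20
P(Z=1 | obs) = 9/40 / 1/2 = 9/20

P(Z = 1 | obs) = 9/20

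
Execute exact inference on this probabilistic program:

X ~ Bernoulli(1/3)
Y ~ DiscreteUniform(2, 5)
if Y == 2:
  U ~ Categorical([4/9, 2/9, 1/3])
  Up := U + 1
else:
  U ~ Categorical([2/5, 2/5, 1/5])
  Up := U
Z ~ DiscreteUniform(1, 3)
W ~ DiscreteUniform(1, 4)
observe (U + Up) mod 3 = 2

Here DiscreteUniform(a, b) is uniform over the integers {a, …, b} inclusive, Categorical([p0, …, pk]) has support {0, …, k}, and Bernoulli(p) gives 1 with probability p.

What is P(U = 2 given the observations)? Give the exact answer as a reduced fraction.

P(U = 2 | obs) = 5/23

Enumerate traces; 96 have nonzero weight after conditioning:
  (X=0, Y=2, U=2, Z=1, W=1) weight 1/216
  (X=0, Y=2, U=2, Z=1, W=2) weight 1/216
  (X=0, Y=2, U=2, Z=1, W=3) weight 1/216
  (X=0, Y=2, U=2, Z=1, W=4) weight 1/216
  (X=0, Y=2, U=2, Z=2, W=1) weight 1/216
  (X=0, Y=2, U=2, Z=2, W=2) weight 1/216
  (X=0, Y=2, U=2, Z=2, W=3) weight 1/216
  (X=0, Y=2, U=2, Z=2, W=4) weight 1/216
  (X=0, Y=3, U=1, Z=1, W=1) weight 1/180
  … 87 more
Group by U:
  weight(U=1) = 3/10
  weight(U=2) = 1/12
Total weight = 3/10 + 1/12 = 23/60
P(U=1 | obs) = 3/10 / 23/60 = 18/23
P(U=2 | obs) = 1/12 / 23/60 = 5/23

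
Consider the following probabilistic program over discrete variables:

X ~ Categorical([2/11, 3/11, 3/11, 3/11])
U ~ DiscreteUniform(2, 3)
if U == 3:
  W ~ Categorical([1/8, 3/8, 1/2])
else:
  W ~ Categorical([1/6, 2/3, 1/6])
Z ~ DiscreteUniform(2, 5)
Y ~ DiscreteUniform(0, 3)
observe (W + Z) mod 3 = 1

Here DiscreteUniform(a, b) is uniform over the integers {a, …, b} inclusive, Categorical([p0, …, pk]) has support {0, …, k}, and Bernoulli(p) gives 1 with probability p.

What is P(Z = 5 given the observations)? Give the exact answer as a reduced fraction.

P(Z = 5 | obs) = 1/4

Enumerate traces; 128 have nonzero weight after conditioning:
  (X=0, U=2, W=0, Z=4, Y=0) weight 1/1056
  (X=0, U=2, W=0, Z=4, Y=1) weight 1/1056
  (X=0, U=2, W=0, Z=4, Y=2) weight 1/1056
  (X=0, U=2, W=0, Z=4, Y=3) weight 1/1056
  (X=0, U=2, W=1, Z=3, Y=0) weight 1/264
  (X=0, U=2, W=1, Z=3, Y=1) weight 1/264
  (X=0, U=2, W=1, Z=3, Y=2) weight 1/264
  (X=0, U=2, W=1, Z=3, Y=3) weight 1/264
  (X=0, U=2, W=2, Z=2, Y=0) weight 1/1056
  (X=0, U=2, W=2, Z=5, Y=0) weight 1/1056
  … 118 more
Group by Z:
  weight(Z=2) = 1/12
  weight(Z=3) = 25/192
  weight(Z=4) = 7/192
  weight(Z=5) = 1/12
Total weight = 1/12 + 25/192 + 7/192 + 1/12 = 1/3
P(Z=2 | obs) = 1/12 / 1/3 = 1/4
P(Z=3 | obs) = 25/192 / 1/3 = 25/64
P(Z=4 | obs) = 7/192 / 1/3 = 7/64
P(Z=5 | obs) = 1/12 / 1/3 = 1/4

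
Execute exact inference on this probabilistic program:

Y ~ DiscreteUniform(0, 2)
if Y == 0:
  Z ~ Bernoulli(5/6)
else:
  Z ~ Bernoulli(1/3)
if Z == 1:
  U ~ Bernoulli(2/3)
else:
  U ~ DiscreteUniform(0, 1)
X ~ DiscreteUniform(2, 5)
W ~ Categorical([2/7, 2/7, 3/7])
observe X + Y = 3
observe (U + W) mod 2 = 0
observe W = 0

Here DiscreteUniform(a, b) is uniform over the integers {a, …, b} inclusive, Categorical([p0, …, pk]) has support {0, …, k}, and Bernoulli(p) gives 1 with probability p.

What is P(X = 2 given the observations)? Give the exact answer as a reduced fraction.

P(X = 2 | obs) = 16/29

Enumerate traces; 4 have nonzero weight after conditioning:
  (Y=0, Z=0, U=0, X=3, W=0) weight 1/504
  (Y=0, Z=1, U=0, X=3, W=0) weight 5/756
  (Y=1, Z=0, U=0, X=2, W=0) weight 1/126
  (Y=1, Z=1, U=0, X=2, W=0) weight 1/378
Group by X:
  weight(X=2) = 2/189
  weight(X=3) = 13/1512
Total weight = 2/189 + 13/1512 = 29/1512
P(X=2 | obs) = 2/189 / 29/1512 = 16/29
P(X=3 | obs) = 13/1512 / 29/1512 = 13/29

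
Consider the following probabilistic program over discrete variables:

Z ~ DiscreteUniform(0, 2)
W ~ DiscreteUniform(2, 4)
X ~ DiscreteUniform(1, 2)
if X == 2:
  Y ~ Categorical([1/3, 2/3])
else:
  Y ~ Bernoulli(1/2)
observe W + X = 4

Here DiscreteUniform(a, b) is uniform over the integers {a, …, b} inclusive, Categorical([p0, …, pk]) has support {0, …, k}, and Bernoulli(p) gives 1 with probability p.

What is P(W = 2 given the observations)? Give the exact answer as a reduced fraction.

Enumerate traces; 12 have nonzero weight after conditioning:
  (Z=0, W=2, X=2, Y=0) weight 1/54
  (Z=0, W=2, X=2, Y=1) weight 1/27
  (Z=0, W=3, X=1, Y=0) weight 1/36
  (Z=0, W=3, X=1, Y=1) weight 1/36
  (Z=1, W=2, X=2, Y=0) weight 1/54
  (Z=1, W=2, X=2, Y=1) weight 1/27
  (Z=1, W=3, X=1, Y=0) weight 1/36
  (Z=1, W=3, X=1, Y=1) weight 1/36
  … 4 more
Group by W:
  weight(W=2) = 1/6
  weight(W=3) = 1/6
Total weight = 1/6 + 1/6 = 1/3
P(W=2 | obs) = 1/6 / 1/3 = 1/2
P(W=3 | obs) = 1/6 / 1/3 = 1/2

P(W = 2 | obs) = 1/2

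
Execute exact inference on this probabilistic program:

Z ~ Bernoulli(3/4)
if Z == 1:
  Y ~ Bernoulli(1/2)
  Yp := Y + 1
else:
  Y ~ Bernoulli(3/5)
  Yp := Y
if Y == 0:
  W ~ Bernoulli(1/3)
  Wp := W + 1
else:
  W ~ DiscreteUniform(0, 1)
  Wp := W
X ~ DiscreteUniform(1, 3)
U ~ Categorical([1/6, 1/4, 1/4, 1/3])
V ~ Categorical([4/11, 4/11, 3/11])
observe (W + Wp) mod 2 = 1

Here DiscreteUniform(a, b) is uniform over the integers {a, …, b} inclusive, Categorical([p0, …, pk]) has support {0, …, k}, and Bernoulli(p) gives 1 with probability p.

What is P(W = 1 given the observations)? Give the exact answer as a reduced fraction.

P(W = 1 | obs) = 1/3

Enumerate traces; 144 have nonzero weight after conditioning:
  (Z=0, Y=0, W=0, X=1, U=0, V=0) weight 2/1485
  (Z=0, Y=0, W=0, X=1, U=0, V=1) weight 2/1485
  (Z=0, Y=0, W=0, X=1, U=0, V=2) weight 1/990
  (Z=0, Y=0, W=0, X=1, U=1, V=0) weight 1/495
  (Z=0, Y=0, W=0, X=1, U=1, V=1) weight 1/495
  (Z=0, Y=0, W=0, X=1, U=1, V=2) weight 1/660
  (Z=0, Y=0, W=0, X=1, U=2, V=0) weight 1/495
  (Z=0, Y=0, W=0, X=1, U=2, V=1) weight 1/495
  (Z=0, Y=0, W=1, X=1, U=0, V=0) weight 1/1485
  … 135 more
Group by W:
  weight(W=0) = 19/60
  weight(W=1) = 19/120
Total weight = 19/60 + 19/120 = 19/40
P(W=0 | obs) = 19/60 / 19/40 = 2/3
P(W=1 | obs) = 19/120 / 19/40 = 1/3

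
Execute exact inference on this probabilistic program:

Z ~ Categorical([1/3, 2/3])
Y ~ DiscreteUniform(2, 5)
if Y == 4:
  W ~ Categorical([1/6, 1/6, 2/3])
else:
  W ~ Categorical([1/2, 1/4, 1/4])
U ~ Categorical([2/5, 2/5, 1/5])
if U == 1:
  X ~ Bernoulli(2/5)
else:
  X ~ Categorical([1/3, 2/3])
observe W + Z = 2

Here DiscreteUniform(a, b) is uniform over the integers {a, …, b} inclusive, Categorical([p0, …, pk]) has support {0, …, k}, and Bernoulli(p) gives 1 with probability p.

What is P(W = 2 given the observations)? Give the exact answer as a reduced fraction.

P(W = 2 | obs) = 17/39

Enumerate traces; 48 have nonzero weight after conditioning:
  (Z=0, Y=2, W=2, U=0, X=0) weight 1/360
  (Z=0, Y=2, W=2, U=0, X=1) weight 1/180
  (Z=0, Y=2, W=2, U=1, X=0) weight 1/200
  (Z=0, Y=2, W=2, U=1, X=1) weight 1/300
  (Z=0, Y=2, W=2, U=2, X=0) weight 1/720
  (Z=0, Y=2, W=2, U=2, X=1) weight 1/360
  (Z=0, Y=3, W=2, U=0, X=0) weight 1/360
  (Z=0, Y=3, W=2, U=0, X=1) weight 1/180
  (Z=1, Y=2, W=1, U=0, X=0) weight 1/180
  … 39 more
Group by W:
  weight(W=1) = 11/72
  weight(W=2) = 17/144
Total weight = 11/72 + 17/144 = 13/48
P(W=1 | obs) = 11/72 / 13/48 = 22/39
P(W=2 | obs) = 17/144 / 13/48 = 17/39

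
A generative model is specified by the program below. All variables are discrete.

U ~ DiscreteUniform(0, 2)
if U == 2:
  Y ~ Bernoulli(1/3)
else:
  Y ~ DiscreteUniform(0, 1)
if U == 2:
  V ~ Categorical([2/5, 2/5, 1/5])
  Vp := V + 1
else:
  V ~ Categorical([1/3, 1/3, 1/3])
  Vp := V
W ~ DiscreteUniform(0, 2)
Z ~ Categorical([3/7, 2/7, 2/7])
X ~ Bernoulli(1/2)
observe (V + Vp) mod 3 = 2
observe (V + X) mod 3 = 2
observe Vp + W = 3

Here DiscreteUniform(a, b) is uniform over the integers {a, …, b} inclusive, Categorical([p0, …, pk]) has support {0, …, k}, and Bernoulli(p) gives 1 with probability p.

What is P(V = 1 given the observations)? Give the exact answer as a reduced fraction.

P(V = 1 | obs) = 10/13

Enumerate traces; 18 have nonzero weight after conditioning:
  (U=0, Y=0, V=1, W=2, Z=0, X=1) weight 1/252
  (U=0, Y=0, V=1, W=2, Z=1, X=1) weight 1/378
  (U=0, Y=0, V=1, W=2, Z=2, X=1) weight 1/378
  (U=0, Y=1, V=1, W=2, Z=0, X=1) weight 1/252
  (U=0, Y=1, V=1, W=2, Z=1, X=1) weight 1/378
  (U=0, Y=1, V=1, W=2, Z=2, X=1) weight 1/378
  (U=1, Y=0, V=1, W=2, Z=0, X=1) weight 1/252
  (U=1, Y=0, V=1, W=2, Z=1, X=1) weight 1/378
  (U=2, Y=0, V=2, W=0, Z=0, X=0) weight 1/315
  … 9 more
Group by V:
  weight(V=1) = 1/27
  weight(V=2) = 1/90
Total weight = 1/27 + 1/90 = 13/270
P(V=1 | obs) = 1/27 / 13/270 = 10/13
P(V=2 | obs) = 1/90 / 13/270 = 3/13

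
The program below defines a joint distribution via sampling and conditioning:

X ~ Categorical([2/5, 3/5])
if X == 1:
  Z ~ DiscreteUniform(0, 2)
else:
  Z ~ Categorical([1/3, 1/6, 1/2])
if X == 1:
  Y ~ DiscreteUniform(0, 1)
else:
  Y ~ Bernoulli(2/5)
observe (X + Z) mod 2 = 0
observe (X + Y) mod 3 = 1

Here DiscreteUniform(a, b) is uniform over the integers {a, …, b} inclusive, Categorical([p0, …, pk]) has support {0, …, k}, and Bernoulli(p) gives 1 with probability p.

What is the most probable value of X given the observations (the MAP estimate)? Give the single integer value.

Enumerate traces; 3 have nonzero weight after conditioning:
  (X=0, Z=0, Y=1) weight 4/75
  (X=0, Z=2, Y=1) weight 2/25
  (X=1, Z=1, Y=0) weight 1/10
Group by X:
  weight(X=0) = 2/15
  weight(X=1) = 1/10
Total weight = 2/15 + 1/10 = 7/30
P(X=0 | obs) = 2/15 / 7/30 = 4/7
P(X=1 | obs) = 1/10 / 7/30 = 3/7
argmax = 0

argmax_v P(X = v | obs) = 0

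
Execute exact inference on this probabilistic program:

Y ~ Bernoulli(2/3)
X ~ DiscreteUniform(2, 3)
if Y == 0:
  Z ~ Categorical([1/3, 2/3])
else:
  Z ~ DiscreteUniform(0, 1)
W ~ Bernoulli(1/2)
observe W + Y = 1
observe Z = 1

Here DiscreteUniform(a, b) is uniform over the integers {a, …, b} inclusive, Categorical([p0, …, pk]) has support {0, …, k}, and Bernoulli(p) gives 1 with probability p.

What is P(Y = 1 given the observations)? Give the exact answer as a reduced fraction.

P(Y = 1 | obs) = 3/5

Enumerate traces; 4 have nonzero weight after conditioning:
  (Y=0, X=2, Z=1, W=1) weight 1/18
  (Y=0, X=3, Z=1, W=1) weight 1/18
  (Y=1, X=2, Z=1, W=0) weight 1/12
  (Y=1, X=3, Z=1, W=0) weight 1/12
Group by Y:
  weight(Y=0) = 1/9
  weight(Y=1) = 1/6
Total weight = 1/9 + 1/6 = 5/18
P(Y=0 | obs) = 1/9 / 5/18 = 2/5
P(Y=1 | obs) = 1/6 / 5/18 = 3/5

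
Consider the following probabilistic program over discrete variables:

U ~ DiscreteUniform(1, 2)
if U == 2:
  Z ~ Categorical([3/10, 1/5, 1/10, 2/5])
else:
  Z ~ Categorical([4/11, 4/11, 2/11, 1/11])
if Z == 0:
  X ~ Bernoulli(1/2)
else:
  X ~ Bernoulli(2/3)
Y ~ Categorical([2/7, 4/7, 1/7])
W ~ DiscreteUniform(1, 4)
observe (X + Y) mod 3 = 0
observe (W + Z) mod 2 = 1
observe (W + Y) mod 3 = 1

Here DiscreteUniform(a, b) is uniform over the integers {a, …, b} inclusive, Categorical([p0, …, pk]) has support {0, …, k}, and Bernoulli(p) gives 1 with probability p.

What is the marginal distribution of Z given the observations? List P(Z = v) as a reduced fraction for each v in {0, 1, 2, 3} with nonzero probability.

Enumerate traces; 12 have nonzero weight after conditioning:
  (U=1, Z=0, X=0, Y=0, W=1) weight 1/154
  (U=1, Z=1, X=0, Y=0, W=4) weight 1/231
  (U=1, Z=1, X=1, Y=2, W=2) weight 1/231
  (U=1, Z=2, X=0, Y=0, W=1) weight 1/462
  (U=1, Z=3, X=0, Y=0, W=4) weight 1/924
  (U=1, Z=3, X=1, Y=2, W=2) weight 1/924
  (U=2, Z=0, X=0, Y=0, W=1) weight 3/560
  (U=2, Z=1, X=0, Y=0, W=4) weight 1/420
  … 4 more
Group by Z:
  weight(Z=0) = 73/6160
  weight(Z=1) = 31/2310
  weight(Z=2) = 31/9240
  weight(Z=3) = 9/770
Total weight = 73/6160 + 31/2310 + 31/9240 + 9/770 = 149/3696
P(Z=0 | obs) = 73/6160 / 149/3696 = 219/745
P(Z=1 | obs) = 31/2310 / 149/3696 = 248/745
P(Z=2 | obs) = 31/9240 / 149/3696 = 62/745
P(Z=3 | obs) = 9/770 / 149/3696 = 216/745

P(Z=0) = 219/745, P(Z=1) = 248/745, P(Z=2) = 62/745, P(Z=3) = 216/745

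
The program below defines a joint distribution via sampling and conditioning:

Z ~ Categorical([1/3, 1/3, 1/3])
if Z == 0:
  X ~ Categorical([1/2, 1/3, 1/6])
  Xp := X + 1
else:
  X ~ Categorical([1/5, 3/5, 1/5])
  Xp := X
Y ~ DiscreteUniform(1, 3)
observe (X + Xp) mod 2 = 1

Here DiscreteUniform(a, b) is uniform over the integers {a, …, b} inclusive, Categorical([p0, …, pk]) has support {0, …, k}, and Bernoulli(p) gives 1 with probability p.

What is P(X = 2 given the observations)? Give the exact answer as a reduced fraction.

P(X = 2 | obs) = 1/6

Enumerate traces; 9 have nonzero weight after conditioning:
  (Z=0, X=0, Y=1) weight 1/18
  (Z=0, X=0, Y=2) weight 1/18
  (Z=0, X=0, Y=3) weight 1/18
  (Z=0, X=1, Y=1) weight 1/27
  (Z=0, X=1, Y=2) weight 1/27
  (Z=0, X=1, Y=3) weight 1/27
  (Z=0, X=2, Y=1) weight 1/54
  (Z=0, X=2, Y=2) weight 1/54
  … 1 more
Group by X:
  weight(X=0) = 1/6
  weight(X=1) = 1/9
  weight(X=2) = 1/18
Total weight = 1/6 + 1/9 + 1/18 = 1/3
P(X=0 | obs) = 1/6 / 1/3 = 1/2
P(X=1 | obs) = 1/9 / 1/3 = 1/3
P(X=2 | obs) = 1/18 / 1/3 = 1/6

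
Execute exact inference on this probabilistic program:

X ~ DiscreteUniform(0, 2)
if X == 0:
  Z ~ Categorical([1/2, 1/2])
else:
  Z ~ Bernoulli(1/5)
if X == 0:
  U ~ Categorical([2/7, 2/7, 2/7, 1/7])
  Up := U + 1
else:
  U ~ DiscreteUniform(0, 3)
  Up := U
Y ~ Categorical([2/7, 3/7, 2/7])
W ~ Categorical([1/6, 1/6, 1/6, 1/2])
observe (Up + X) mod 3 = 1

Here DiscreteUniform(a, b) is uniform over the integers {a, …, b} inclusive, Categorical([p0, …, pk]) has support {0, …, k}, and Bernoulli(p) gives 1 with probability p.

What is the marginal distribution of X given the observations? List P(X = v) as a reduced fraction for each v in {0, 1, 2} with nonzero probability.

Enumerate traces; 120 have nonzero weight after conditioning:
  (X=0, Z=0, U=0, Y=0, W=0) weight 1/441
  (X=0, Z=0, U=0, Y=0, W=1) weight 1/441
  (X=0, Z=0, U=0, Y=0, W=2) weight 1/441
  (X=0, Z=0, U=0, Y=0, W=3) weight 1/147
  (X=0, Z=0, U=0, Y=1, W=0) weight 1/294
  (X=0, Z=0, U=0, Y=1, W=1) weight 1/294
  (X=0, Z=0, U=0, Y=1, W=2) weight 1/294
  (X=0, Z=0, U=0, Y=1, W=3) weight 1/98
  (X=1, Z=0, U=0, Y=0, W=0) weight 1/315
  (X=2, Z=0, U=2, Y=0, W=0) weight 1/315
  … 110 more
Group by X:
  weight(X=0) = 1/7
  weight(X=1) = 1/6
  weight(X=2) = 1/12
Total weight = 1/7 + 1/6 + 1/12 = 11/28
P(X=0 | obs) = 1/7 / 11/28 = 4/11
P(X=1 | obs) = 1/6 / 11/28 = 14/33
P(X=2 | obs) = 1/12 / 11/28 = 7/33

P(X=0) = 4/11, P(X=1) = 14/33, P(X=2) = 7/33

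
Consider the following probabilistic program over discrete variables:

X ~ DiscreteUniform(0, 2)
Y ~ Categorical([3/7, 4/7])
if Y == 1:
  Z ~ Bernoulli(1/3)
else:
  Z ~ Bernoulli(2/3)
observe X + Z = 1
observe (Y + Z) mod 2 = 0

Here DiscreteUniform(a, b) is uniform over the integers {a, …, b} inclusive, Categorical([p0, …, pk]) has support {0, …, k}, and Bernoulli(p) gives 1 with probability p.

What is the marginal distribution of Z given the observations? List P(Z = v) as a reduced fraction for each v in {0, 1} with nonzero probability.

P(Z=0) = 3/7, P(Z=1) = 4/7

Enumerate traces; 2 have nonzero weight after conditioning:
  (X=0, Y=1, Z=1) weight 4/63
  (X=1, Y=0, Z=0) weight 1/21
Group by Z:
  weight(Z=0) = 1/21
  weight(Z=1) = 4/63
Total weight = 1/21 + 4/63 = 1/9
P(Z=0 | obs) = 1/21 / 1/9 = 3/7
P(Z=1 | obs) = 4/63 / 1/9 = 4/7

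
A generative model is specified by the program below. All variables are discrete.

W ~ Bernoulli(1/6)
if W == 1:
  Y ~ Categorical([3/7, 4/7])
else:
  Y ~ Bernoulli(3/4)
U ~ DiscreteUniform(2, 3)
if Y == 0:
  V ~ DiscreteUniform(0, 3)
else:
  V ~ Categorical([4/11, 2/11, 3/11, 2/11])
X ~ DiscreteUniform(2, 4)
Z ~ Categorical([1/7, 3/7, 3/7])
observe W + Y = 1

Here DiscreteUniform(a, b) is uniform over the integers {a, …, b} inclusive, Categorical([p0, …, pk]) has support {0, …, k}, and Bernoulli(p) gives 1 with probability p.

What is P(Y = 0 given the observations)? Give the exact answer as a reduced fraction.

P(Y = 0 | obs) = 4/39

Enumerate traces; 144 have nonzero weight after conditioning:
  (W=0, Y=1, U=2, V=0, X=2, Z=0) weight 5/924
  (W=0, Y=1, U=2, V=0, X=2, Z=1) weight 5/308
  (W=0, Y=1, U=2, V=0, X=2, Z=2) weight 5/308
  (W=0, Y=1, U=2, V=0, X=3, Z=0) weight 5/924
  (W=0, Y=1, U=2, V=0, X=3, Z=1) weight 5/308
  (W=0, Y=1, U=2, V=0, X=3, Z=2) weight 5/308
  (W=0, Y=1, U=2, V=0, X=4, Z=0) weight 5/924
  (W=0, Y=1, U=2, V=0, X=4, Z=1) weight 5/308
  (W=1, Y=0, U=2, V=0, X=2, Z=0) weight 1/2352
  … 135 more
Group by Y:
  weight(Y=0) = 1/14
  weight(Y=1) = 5/8
Total weight = 1/14 + 5/8 = 39/56
P(Y=0 | obs) = 1/14 / 39/56 = 4/39
P(Y=1 | obs) = 5/8 / 39/56 = 35/39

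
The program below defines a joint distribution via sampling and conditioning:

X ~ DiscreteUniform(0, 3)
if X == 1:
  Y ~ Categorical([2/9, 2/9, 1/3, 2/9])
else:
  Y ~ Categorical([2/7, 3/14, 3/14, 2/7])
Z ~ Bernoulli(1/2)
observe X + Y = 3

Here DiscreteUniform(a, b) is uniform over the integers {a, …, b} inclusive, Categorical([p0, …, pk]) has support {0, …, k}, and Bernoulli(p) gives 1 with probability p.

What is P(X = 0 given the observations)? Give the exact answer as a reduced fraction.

Enumerate traces; 8 have nonzero weight after conditioning:
  (X=0, Y=3, Z=0) weight 1/28
  (X=0, Y=3, Z=1) weight 1/28
  (X=1, Y=2, Z=0) weight 1/24
  (X=1, Y=2, Z=1) weight 1/24
  (X=2, Y=1, Z=0) weight 3/112
  (X=2, Y=1, Z=1) weight 3/112
  (X=3, Y=0, Z=0) weight 1/28
  (X=3, Y=0, Z=1) weight 1/28
Group by X:
  weight(X=0) = 1/14
  weight(X=1) = 1/12
  weight(X=2) = 3/56
  weight(X=3) = 1/14
Total weight = 1/14 + 1/12 + 3/56 + 1/14 = 47/168
P(X=0 | obs) = 1/14 / 47/168 = 12/47
P(X=1 | obs) = 1/12 / 47/168 = 14/47
P(X=2 | obs) = 3/56 / 47/168 = 9/47
P(X=3 | obs) = 1/14 / 47/168 = 12/47

P(X = 0 | obs) = 12/47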